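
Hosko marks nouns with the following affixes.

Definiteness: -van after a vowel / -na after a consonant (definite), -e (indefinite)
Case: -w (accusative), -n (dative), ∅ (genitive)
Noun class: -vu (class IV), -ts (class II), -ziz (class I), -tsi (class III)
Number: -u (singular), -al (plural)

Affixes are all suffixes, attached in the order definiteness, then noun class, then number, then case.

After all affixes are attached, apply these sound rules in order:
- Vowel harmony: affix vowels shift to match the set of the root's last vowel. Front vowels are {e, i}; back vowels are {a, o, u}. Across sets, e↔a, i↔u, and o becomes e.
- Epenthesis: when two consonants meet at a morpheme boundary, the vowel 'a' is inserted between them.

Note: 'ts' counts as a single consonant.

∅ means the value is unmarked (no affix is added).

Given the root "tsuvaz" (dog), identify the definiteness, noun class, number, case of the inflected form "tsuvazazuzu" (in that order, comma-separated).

Segment: tsuvaz-e-ziz-u.
definiteness: -e → indefinite.
noun class: -ziz → class I.
number: -u → singular.
case: ∅ → genitive.

indefinite, class I, singular, genitive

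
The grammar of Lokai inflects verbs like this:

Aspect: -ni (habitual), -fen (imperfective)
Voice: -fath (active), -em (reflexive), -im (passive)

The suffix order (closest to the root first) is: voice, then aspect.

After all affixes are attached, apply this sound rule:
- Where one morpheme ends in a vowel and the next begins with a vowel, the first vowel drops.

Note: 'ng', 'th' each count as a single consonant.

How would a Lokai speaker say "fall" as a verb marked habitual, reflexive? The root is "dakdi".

Attach voice reflexive -em → dakdiem.
Attach aspect habitual -ni → dakdiemni.
Apply vowel deletion: dakdiemni → dakdemni.

dakdemni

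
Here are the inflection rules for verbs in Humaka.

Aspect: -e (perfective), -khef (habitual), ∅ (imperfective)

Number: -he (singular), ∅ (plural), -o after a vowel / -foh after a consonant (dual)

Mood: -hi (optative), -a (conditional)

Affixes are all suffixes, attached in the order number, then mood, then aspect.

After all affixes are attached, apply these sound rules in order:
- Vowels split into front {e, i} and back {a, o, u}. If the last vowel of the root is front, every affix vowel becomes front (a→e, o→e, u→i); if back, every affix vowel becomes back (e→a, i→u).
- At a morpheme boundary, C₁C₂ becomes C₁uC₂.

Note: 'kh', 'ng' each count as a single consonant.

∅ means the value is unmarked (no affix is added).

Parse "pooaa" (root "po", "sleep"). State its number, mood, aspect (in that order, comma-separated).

Segment: po-o-a-e.
number: -o/foh → dual.
mood: -a → conditional.
aspect: -e → perfective.

dual, conditional, perfective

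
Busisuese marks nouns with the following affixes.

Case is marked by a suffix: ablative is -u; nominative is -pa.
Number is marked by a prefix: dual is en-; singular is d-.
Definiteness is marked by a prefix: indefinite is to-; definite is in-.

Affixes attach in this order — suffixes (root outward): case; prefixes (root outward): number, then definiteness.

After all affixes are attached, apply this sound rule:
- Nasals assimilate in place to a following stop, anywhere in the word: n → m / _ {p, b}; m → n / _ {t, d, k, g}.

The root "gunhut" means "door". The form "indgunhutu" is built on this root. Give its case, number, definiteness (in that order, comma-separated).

Segment: in-d-gunhut-u.
case: -u → ablative.
number: d- → singular.
definiteness: in- → definite.

ablative, singular, definite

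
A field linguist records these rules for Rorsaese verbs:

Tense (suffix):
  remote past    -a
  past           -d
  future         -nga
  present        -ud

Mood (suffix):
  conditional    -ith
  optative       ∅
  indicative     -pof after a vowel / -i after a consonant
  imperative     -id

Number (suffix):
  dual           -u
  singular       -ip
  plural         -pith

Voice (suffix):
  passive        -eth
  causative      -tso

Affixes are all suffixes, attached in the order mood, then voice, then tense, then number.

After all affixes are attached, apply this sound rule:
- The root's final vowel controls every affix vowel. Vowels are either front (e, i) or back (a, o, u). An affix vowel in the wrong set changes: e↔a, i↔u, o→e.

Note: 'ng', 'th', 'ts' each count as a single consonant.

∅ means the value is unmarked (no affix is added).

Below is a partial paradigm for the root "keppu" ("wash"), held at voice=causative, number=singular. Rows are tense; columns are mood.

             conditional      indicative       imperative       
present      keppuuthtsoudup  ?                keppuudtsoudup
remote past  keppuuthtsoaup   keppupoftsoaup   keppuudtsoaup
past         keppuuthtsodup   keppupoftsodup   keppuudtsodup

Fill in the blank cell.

Attach mood indicative -pof (after vowel 'u') → keppupof.
Attach voice causative -tso → keppupoftso.
Attach tense present -ud → keppupoftsoud.
Attach number singular -ip → keppupoftsoudip.
Apply vowel harmony: keppupoftsoudip → keppupoftsoudup.

keppupoftsoudup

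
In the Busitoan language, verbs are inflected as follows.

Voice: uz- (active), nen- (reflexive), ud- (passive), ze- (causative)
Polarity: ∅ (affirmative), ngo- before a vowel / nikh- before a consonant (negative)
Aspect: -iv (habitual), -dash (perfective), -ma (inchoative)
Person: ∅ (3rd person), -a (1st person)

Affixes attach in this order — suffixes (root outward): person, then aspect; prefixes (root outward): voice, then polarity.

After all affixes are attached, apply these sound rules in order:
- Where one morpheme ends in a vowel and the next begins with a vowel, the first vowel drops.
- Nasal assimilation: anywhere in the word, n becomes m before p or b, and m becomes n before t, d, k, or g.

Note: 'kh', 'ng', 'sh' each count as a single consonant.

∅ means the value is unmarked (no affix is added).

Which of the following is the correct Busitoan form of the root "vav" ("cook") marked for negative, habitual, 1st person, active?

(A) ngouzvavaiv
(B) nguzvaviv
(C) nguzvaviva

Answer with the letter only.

Attach person 1st person -a → vava.
Attach voice active uz- → uzvava.
Attach polarity negative ngo- (before vowel 'u') → ngouzvava.
Attach aspect habitual -iv → ngouzvavaiv.
Apply vowel deletion: ngouzvavaiv → nguzvaviv.
Nasal assimilation: no change.
So the correct form is nguzvaviv, option (B).
(A) ngouzvavaiv is wrong: it fails to apply the sound rule(s).
(C) nguzvaviva is wrong: it has the affixes in the wrong order.

B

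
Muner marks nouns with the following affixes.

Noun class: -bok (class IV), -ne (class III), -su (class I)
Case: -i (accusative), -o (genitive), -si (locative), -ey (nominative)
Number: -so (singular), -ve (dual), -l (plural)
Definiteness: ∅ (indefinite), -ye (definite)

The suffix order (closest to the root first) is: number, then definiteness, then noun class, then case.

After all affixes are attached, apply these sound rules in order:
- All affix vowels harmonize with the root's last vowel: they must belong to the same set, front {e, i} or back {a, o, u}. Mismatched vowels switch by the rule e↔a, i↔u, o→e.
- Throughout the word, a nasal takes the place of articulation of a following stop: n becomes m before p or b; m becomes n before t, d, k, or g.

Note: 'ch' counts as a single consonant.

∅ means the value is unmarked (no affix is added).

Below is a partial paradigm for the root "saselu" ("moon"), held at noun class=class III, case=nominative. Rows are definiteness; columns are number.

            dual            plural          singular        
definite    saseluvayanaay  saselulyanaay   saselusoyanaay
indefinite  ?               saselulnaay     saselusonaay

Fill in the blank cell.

saseluvanaay

Attach number dual -ve → saseluve.
definiteness = indefinite: zero marking, form stays saseluve.
Attach noun class class III -ne → saseluvene.
Attach case nominative -ey → saseluveneey.
Apply vowel harmony: saseluveneey → saseluvanaay.
Nasal assimilation: no change.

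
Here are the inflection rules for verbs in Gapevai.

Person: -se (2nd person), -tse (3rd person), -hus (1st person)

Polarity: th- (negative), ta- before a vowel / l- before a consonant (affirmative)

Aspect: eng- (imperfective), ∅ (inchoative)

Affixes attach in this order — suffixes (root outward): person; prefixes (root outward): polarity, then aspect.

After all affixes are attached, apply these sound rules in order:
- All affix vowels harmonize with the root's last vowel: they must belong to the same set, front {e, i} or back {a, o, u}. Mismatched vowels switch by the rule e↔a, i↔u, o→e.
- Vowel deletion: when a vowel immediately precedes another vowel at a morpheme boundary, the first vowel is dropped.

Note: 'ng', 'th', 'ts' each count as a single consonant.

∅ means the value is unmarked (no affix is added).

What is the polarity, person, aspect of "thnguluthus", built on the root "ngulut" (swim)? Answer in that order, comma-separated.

negative, 1st person, inchoative

Segment: th-ngulut-hus.
polarity: th- → negative.
person: -hus → 1st person.
aspect: ∅ → inchoative.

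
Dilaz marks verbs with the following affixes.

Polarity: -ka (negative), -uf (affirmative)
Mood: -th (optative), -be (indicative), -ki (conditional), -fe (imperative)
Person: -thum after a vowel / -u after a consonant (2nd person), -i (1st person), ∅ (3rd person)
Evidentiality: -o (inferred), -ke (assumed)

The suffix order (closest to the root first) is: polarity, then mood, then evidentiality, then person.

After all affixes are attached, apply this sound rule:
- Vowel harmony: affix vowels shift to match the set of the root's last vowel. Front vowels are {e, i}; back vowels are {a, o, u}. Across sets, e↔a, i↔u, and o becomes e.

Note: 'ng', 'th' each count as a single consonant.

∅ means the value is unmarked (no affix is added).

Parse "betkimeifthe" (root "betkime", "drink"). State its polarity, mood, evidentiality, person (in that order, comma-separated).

affirmative, optative, inferred, 3rd person

Segment: betkime-uf-th-o.
polarity: -uf → affirmative.
mood: -th → optative.
evidentiality: -o → inferred.
person: ∅ → 3rd person.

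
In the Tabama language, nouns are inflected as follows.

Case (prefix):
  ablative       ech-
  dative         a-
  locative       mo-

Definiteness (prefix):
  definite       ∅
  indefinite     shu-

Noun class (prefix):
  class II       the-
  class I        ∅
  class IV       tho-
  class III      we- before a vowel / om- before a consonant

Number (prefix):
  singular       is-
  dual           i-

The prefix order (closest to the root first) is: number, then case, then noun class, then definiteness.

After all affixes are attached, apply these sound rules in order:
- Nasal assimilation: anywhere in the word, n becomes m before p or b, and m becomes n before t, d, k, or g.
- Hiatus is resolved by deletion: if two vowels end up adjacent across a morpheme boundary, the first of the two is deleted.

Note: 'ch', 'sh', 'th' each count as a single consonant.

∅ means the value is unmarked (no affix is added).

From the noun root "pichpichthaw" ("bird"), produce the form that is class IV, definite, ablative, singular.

Attach number singular is- → ispichpichthaw.
Attach case ablative ech- → echispichpichthaw.
Attach noun class class IV tho- → thoechispichpichthaw.
definiteness = definite: zero marking, form stays thoechispichpichthaw.
Nasal assimilation: no change.
Apply vowel deletion: thoechispichpichthaw → thechispichpichthaw.

thechispichpichthaw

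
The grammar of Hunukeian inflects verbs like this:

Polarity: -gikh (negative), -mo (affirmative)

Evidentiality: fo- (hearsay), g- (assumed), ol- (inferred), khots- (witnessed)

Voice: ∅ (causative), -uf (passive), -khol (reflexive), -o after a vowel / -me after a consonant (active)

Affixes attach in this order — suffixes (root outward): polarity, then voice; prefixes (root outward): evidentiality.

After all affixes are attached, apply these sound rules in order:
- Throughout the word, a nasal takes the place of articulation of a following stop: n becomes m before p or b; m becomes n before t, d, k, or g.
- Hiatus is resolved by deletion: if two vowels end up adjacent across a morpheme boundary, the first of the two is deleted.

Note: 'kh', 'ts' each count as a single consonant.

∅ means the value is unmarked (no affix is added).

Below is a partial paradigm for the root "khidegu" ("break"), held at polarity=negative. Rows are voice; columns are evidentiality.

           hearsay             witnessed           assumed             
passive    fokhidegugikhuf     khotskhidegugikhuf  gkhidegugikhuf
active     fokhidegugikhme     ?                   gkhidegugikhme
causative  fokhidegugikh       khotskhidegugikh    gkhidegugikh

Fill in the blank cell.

Attach evidentiality witnessed khots- → khotskhidegu.
Attach polarity negative -gikh → khotskhidegugikh.
Attach voice active -me (after consonant 'kh') → khotskhidegugikhme.
Nasal assimilation: no change.
Vowel deletion: no change.

khotskhidegugikhme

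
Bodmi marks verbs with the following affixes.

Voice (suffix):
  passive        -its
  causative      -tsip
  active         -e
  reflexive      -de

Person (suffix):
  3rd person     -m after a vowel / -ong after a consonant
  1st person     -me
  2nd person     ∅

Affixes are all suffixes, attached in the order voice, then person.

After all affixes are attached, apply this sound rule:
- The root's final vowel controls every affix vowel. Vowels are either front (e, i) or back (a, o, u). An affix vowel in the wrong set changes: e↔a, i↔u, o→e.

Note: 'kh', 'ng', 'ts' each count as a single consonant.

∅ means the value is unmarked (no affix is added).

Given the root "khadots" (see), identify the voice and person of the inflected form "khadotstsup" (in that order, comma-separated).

causative, 2nd person

Segment: khadots-tsip.
voice: -tsip → causative.
person: ∅ → 2nd person.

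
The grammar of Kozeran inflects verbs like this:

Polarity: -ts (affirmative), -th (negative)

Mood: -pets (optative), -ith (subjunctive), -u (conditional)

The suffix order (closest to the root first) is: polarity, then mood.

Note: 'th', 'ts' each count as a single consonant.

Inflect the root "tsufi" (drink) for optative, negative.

Attach polarity negative -th → tsufith.
Attach mood optative -pets → tsufithpets.

tsufithpets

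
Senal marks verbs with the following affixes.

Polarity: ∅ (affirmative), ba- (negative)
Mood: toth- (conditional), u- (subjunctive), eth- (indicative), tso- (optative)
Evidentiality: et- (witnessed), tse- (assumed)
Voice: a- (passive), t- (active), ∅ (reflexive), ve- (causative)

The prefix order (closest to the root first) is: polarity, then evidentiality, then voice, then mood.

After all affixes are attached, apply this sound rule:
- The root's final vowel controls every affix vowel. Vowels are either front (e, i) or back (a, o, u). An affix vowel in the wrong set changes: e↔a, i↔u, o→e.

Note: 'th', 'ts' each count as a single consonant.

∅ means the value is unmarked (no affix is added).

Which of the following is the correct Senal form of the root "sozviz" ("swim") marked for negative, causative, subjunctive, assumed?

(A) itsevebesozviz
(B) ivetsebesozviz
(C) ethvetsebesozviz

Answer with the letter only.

Attach polarity negative ba- → basozviz.
Attach evidentiality assumed tse- → tsebasozviz.
Attach voice causative ve- → vetsebasozviz.
Attach mood subjunctive u- → uvetsebasozviz.
Apply vowel harmony: uvetsebasozviz → ivetsebesozviz.
So the correct form is ivetsebesozviz, option (B).
(C) ethvetsebesozviz is wrong: it uses indicative instead of subjunctive for mood.
(A) itsevebesozviz is wrong: it has the affixes in the wrong order.

B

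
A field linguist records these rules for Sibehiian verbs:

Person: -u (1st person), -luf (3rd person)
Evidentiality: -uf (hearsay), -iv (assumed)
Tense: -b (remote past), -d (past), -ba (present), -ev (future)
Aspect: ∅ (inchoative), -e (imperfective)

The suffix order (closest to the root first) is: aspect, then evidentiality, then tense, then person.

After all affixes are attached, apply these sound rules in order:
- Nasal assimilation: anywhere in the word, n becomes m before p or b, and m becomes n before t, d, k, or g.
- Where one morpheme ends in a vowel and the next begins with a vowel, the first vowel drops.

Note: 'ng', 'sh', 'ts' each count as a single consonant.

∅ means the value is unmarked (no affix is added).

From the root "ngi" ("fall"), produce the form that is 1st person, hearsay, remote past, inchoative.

ngufbu

aspect = inchoative: zero marking, form stays ngi.
Attach evidentiality hearsay -uf → ngiuf.
Attach tense remote past -b → ngiufb.
Attach person 1st person -u → ngiufbu.
Nasal assimilation: no change.
Apply vowel deletion: ngiufbu → ngufbu.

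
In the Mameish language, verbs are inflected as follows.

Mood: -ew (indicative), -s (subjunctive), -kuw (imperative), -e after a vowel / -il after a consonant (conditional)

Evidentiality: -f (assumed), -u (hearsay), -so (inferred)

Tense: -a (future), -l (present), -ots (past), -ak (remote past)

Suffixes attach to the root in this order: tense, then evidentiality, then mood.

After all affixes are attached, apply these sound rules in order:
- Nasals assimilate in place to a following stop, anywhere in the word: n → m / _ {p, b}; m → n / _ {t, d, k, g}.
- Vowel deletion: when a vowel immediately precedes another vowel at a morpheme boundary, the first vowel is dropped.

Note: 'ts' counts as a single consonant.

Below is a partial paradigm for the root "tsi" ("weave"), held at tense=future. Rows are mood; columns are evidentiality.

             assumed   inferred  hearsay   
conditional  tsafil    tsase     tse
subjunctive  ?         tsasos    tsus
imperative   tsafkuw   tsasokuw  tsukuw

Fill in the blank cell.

Attach tense future -a → tsia.
Attach evidentiality assumed -f → tsiaf.
Attach mood subjunctive -s → tsiafs.
Nasal assimilation: no change.
Apply vowel deletion: tsiafs → tsafs.

tsafs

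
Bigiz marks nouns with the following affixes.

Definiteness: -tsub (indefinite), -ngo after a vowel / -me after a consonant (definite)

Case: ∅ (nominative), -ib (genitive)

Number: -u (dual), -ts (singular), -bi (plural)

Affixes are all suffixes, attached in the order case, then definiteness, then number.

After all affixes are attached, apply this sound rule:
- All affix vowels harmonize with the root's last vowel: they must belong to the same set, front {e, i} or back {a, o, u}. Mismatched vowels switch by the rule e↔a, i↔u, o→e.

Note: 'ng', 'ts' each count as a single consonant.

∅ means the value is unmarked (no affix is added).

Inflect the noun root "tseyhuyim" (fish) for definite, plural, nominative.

tseyhuyimmebi

case = nominative: zero marking, form stays tseyhuyim.
Attach definiteness definite -me (after consonant 'm') → tseyhuyimme.
Attach number plural -bi → tseyhuyimmebi.
Vowel harmony: no change.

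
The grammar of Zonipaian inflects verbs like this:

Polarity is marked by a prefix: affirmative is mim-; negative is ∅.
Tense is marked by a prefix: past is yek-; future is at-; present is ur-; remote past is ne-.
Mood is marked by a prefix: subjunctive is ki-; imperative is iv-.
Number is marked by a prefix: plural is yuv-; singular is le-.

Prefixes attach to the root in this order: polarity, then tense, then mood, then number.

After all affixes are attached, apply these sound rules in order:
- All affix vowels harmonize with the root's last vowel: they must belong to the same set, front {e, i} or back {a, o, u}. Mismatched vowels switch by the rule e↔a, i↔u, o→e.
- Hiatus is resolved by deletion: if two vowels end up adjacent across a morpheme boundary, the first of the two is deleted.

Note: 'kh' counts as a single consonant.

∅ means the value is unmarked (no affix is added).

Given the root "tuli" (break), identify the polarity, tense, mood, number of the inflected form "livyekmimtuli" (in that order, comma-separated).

affirmative, past, imperative, singular

Segment: le-iv-yek-mim-tuli.
polarity: mim- → affirmative.
tense: yek- → past.
mood: iv- → imperative.
number: le- → singular.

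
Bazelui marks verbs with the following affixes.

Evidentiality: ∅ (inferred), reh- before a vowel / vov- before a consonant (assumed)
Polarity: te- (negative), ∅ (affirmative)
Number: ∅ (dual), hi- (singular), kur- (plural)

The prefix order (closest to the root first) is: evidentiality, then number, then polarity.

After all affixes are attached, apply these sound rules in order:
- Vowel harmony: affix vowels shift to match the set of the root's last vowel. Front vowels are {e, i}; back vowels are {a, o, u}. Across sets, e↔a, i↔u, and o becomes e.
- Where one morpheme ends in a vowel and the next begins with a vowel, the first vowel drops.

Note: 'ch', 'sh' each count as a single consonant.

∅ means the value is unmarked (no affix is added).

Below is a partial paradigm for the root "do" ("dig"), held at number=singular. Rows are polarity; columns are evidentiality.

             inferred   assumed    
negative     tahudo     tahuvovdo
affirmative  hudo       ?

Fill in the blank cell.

Attach evidentiality assumed vov- (before consonant 'd') → vovdo.
Attach number singular hi- → hivovdo.
polarity = affirmative: zero marking, form stays hivovdo.
Apply vowel harmony: hivovdo → huvovdo.
Vowel deletion: no change.

huvovdo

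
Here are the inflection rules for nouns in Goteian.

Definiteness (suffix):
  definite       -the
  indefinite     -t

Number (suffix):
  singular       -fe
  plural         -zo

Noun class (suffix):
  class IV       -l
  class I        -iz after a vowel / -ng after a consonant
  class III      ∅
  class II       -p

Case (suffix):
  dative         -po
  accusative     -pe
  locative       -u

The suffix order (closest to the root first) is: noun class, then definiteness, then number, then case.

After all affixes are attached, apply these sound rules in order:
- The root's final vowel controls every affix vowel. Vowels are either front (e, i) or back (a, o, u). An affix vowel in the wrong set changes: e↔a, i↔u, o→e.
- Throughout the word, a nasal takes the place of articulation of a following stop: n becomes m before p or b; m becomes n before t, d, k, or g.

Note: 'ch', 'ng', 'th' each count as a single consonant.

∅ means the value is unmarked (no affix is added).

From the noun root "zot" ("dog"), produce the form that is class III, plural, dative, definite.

noun class = class III: zero marking, form stays zot.
Attach definiteness definite -the → zotthe.
Attach number plural -zo → zotthezo.
Attach case dative -po → zotthezopo.
Apply vowel harmony: zotthezopo → zotthazopo.
Nasal assimilation: no change.

zotthazopo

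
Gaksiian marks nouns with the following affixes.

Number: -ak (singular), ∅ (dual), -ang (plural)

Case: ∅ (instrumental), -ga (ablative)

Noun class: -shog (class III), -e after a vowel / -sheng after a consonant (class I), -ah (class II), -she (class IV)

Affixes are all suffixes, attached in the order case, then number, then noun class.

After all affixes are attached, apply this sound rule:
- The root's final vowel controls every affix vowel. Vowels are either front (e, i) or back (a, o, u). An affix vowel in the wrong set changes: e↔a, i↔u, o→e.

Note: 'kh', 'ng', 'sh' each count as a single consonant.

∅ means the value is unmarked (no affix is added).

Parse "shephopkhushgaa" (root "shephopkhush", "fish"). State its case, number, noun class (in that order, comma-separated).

Segment: shephopkhush-ga-e.
case: -ga → ablative.
number: ∅ → dual.
noun class: -e/sheng → class I.

ablative, dual, class I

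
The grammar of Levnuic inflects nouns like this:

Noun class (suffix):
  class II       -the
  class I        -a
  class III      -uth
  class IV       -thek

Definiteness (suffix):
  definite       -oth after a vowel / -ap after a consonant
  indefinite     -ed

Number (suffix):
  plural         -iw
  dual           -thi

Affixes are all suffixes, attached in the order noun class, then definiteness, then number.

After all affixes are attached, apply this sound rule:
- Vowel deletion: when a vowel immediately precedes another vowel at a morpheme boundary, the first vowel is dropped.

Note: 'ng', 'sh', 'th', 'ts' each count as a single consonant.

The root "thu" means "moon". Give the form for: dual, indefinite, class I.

thedthi

Attach noun class class I -a → thua.
Attach definiteness indefinite -ed → thuaed.
Attach number dual -thi → thuaedthi.
Apply vowel deletion: thuaedthi → thedthi.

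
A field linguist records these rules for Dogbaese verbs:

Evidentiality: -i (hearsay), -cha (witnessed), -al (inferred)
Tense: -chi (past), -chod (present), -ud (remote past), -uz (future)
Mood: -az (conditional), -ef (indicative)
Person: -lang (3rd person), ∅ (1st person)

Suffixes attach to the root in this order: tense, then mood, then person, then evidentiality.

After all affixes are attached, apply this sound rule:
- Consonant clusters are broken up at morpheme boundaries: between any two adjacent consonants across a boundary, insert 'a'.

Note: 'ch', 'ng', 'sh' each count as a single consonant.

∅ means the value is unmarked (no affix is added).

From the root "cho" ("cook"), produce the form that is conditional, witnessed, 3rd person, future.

Attach tense future -uz → chouz.
Attach mood conditional -az → chouzaz.
Attach person 3rd person -lang → chouzazlang.
Attach evidentiality witnessed -cha → chouzazlangcha.
Apply epenthesis: chouzazlangcha → chouzazalangacha.

chouzazalangacha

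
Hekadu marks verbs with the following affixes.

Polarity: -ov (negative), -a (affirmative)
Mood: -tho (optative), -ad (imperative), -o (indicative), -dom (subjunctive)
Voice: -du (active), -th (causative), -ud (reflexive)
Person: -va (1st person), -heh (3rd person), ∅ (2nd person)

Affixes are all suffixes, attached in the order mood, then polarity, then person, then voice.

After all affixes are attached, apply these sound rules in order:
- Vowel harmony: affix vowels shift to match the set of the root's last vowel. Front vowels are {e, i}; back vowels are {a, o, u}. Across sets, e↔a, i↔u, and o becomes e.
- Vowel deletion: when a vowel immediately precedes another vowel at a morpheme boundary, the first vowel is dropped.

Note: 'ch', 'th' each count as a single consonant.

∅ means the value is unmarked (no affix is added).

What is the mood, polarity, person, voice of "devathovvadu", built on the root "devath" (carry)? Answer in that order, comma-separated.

Segment: devath-o-ov-va-du.
mood: -o → indicative.
polarity: -ov → negative.
person: -va → 1st person.
voice: -du → active.

indicative, negative, 1st person, active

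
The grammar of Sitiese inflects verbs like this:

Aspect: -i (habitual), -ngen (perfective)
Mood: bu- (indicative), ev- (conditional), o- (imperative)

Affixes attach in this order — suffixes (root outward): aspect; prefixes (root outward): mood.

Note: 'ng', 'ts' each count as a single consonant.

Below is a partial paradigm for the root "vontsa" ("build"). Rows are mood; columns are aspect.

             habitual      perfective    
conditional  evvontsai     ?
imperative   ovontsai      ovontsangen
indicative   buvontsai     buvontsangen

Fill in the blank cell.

evvontsangen

Attach mood conditional ev- → evvontsa.
Attach aspect perfective -ngen → evvontsangen.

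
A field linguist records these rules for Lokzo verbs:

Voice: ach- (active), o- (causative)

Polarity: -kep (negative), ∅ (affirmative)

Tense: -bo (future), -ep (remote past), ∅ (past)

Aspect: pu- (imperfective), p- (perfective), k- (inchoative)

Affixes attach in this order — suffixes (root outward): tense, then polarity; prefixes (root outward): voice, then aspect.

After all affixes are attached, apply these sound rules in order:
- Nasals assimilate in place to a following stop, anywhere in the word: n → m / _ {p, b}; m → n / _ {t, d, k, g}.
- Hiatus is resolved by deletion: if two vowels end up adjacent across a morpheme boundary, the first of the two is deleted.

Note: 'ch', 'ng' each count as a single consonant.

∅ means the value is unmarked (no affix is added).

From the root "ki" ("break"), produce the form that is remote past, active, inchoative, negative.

kachkepkep

Attach tense remote past -ep → kiep.
Attach voice active ach- → achkiep.
Attach aspect inchoative k- → kachkiep.
Attach polarity negative -kep → kachkiepkep.
Nasal assimilation: no change.
Apply vowel deletion: kachkiepkep → kachkepkep.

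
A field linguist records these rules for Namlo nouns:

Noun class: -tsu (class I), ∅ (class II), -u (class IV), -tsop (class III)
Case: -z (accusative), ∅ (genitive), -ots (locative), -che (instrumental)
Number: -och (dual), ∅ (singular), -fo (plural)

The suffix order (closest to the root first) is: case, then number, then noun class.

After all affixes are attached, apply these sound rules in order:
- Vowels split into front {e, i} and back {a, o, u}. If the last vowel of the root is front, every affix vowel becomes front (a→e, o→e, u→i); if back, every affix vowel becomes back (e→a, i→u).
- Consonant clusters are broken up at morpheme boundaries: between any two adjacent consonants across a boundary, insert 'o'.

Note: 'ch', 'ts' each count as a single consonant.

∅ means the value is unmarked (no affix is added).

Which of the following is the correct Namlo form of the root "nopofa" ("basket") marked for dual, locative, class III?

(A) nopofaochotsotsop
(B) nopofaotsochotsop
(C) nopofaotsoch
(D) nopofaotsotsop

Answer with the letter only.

B

Attach case locative -ots → nopofaots.
Attach number dual -och → nopofaotsoch.
Attach noun class class III -tsop → nopofaotsochtsop.
Vowel harmony: no change.
Apply epenthesis: nopofaotsochtsop → nopofaotsochotsop.
So the correct form is nopofaotsochotsop, option (B).
(C) nopofaotsoch is wrong: it uses class II instead of class III for noun class.
(A) nopofaochotsotsop is wrong: it has the affixes in the wrong order.
(D) nopofaotsotsop is wrong: it uses singular instead of dual for number.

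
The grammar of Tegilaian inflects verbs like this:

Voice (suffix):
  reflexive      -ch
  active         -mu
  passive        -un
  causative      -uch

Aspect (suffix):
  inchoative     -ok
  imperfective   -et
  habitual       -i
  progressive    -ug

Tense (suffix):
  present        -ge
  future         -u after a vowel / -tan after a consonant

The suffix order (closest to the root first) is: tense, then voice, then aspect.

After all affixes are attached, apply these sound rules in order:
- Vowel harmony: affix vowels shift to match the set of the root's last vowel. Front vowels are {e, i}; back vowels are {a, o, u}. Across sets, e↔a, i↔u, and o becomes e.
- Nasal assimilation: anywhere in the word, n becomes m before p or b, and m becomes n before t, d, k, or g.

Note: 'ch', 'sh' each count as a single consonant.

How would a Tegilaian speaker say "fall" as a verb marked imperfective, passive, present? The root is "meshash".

meshashgaunat

Attach tense present -ge → meshashge.
Attach voice passive -un → meshashgeun.
Attach aspect imperfective -et → meshashgeunet.
Apply vowel harmony: meshashgeunet → meshashgaunat.
Nasal assimilation: no change.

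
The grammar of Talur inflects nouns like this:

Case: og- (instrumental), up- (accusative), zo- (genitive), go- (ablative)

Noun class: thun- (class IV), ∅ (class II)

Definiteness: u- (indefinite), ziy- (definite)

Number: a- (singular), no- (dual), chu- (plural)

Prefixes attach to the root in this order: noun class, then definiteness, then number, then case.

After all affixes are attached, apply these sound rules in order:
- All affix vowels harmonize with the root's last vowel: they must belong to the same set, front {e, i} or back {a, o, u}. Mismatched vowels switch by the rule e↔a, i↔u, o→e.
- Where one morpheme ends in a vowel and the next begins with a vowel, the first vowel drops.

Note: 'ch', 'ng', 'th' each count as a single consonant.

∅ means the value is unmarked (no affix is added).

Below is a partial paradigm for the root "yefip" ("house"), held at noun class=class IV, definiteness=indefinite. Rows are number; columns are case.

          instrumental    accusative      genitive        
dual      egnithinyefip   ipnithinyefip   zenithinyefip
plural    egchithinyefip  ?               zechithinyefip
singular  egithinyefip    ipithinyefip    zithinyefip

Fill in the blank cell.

ipchithinyefip

Attach noun class class IV thun- → thunyefip.
Attach definiteness indefinite u- → uthunyefip.
Attach number plural chu- → chuuthunyefip.
Attach case accusative up- → upchuuthunyefip.
Apply vowel harmony: upchuuthunyefip → ipchiithinyefip.
Apply vowel deletion: ipchiithinyefip → ipchithinyefip.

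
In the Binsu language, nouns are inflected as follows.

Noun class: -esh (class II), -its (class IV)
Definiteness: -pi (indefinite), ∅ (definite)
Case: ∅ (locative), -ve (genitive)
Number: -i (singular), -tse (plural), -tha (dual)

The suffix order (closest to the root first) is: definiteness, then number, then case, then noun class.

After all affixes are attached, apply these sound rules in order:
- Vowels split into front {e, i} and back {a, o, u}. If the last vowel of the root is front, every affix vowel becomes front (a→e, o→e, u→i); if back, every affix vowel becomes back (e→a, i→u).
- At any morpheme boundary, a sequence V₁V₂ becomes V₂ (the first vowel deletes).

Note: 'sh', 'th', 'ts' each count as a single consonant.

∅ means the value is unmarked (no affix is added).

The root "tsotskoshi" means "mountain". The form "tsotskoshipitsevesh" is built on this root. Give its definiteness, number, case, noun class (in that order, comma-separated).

indefinite, plural, genitive, class II

Segment: tsotskoshi-pi-tse-ve-esh.
definiteness: -pi → indefinite.
number: -tse → plural.
case: -ve → genitive.
noun class: -esh → class II.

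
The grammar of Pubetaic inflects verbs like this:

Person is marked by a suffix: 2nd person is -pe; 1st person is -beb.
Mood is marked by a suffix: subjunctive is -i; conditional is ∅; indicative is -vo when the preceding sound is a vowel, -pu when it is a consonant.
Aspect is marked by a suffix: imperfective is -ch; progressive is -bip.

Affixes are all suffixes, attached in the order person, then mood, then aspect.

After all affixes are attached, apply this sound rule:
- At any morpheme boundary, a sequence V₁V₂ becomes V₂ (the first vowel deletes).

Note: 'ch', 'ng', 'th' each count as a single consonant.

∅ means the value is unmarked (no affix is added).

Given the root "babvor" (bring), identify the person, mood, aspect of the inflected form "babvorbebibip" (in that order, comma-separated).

1st person, subjunctive, progressive

Segment: babvor-beb-i-bip.
person: -beb → 1st person.
mood: -i → subjunctive.
aspect: -bip → progressive.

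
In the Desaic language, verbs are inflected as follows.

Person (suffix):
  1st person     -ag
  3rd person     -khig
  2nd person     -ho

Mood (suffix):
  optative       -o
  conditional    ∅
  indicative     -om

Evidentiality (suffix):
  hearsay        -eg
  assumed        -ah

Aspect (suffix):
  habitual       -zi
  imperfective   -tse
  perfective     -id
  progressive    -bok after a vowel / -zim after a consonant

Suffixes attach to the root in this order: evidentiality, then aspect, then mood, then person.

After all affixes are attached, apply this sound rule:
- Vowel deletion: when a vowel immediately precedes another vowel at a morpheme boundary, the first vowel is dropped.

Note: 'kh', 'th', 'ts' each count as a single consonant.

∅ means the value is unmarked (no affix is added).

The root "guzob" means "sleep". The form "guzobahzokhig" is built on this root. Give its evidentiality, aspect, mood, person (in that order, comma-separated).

Segment: guzob-ah-zi-o-khig.
evidentiality: -ah → assumed.
aspect: -zi → habitual.
mood: -o → optative.
person: -khig → 3rd person.

assumed, habitual, optative, 3rd person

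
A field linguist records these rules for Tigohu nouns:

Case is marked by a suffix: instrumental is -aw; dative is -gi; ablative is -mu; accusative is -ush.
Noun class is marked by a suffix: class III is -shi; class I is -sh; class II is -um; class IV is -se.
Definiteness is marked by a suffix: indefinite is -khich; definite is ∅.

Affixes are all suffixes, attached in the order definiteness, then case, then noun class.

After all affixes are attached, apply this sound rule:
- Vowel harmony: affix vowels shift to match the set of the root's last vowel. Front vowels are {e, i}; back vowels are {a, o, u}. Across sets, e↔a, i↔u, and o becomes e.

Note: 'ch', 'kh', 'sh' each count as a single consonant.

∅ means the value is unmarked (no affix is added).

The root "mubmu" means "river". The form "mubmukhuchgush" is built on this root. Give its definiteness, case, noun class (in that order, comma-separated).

indefinite, dative, class I

Segment: mubmu-khich-gi-sh.
definiteness: -khich → indefinite.
case: -gi → dative.
noun class: -sh → class I.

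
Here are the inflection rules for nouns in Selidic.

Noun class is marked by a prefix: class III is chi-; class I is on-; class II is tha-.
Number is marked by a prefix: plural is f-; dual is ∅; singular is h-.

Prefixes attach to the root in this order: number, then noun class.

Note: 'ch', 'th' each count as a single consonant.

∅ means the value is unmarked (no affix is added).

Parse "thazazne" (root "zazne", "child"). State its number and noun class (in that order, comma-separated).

Segment: tha-zazne.
number: ∅ → dual.
noun class: tha- → class II.

dual, class II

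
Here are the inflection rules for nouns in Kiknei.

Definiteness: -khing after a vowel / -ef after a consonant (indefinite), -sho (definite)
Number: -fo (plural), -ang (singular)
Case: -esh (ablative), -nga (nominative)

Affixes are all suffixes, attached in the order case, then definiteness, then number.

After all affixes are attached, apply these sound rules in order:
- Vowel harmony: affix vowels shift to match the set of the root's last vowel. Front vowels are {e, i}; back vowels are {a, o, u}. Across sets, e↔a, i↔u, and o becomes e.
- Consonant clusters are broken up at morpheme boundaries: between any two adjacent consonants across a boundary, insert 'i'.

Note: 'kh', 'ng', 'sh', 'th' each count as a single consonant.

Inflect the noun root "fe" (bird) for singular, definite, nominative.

fengesheeng

Attach case nominative -nga → fenga.
Attach definiteness definite -sho → fengasho.
Attach number singular -ang → fengashoang.
Apply vowel harmony: fengashoang → fengesheeng.
Epenthesis: no change.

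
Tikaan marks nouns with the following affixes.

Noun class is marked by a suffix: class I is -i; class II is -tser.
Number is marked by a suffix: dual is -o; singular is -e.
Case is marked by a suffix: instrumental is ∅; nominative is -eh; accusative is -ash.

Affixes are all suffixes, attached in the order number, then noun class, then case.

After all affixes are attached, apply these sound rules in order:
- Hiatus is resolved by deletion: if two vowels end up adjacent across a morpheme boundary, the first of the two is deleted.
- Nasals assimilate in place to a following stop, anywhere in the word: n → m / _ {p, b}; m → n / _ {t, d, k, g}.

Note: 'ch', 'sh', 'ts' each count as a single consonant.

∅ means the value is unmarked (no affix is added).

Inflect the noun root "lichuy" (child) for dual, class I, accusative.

Attach number dual -o → lichuyo.
Attach noun class class I -i → lichuyoi.
Attach case accusative -ash → lichuyoiash.
Apply vowel deletion: lichuyoiash → lichuyash.
Nasal assimilation: no change.

lichuyash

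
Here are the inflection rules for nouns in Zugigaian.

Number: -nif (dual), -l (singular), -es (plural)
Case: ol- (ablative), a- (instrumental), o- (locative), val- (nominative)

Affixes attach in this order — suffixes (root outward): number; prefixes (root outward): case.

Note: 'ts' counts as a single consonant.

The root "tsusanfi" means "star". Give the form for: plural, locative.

otsusanfies

Attach number plural -es → tsusanfies.
Attach case locative o- → otsusanfies.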